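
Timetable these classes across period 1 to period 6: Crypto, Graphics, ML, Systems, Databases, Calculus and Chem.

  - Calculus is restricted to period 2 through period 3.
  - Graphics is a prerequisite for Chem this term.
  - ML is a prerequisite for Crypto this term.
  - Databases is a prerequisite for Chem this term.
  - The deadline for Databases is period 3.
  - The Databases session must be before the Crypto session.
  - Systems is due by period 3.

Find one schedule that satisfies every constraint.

Databases in period 1; Chem in period 2; Graphics in period 1; Systems in period 1; ML in period 1; Calculus in period 2; Crypto in period 2

Checking: Graphics(period 1) before Chem(period 2); Databases(period 1) before Chem(period 2); ML(period 1) before Crypto(period 2); Databases(period 1) before Crypto(period 2); Calculus=period 2 in [period 2,period 3]; Databases=period 1 in [period 1,period 3]; Systems=period 1 in [period 1,period 3].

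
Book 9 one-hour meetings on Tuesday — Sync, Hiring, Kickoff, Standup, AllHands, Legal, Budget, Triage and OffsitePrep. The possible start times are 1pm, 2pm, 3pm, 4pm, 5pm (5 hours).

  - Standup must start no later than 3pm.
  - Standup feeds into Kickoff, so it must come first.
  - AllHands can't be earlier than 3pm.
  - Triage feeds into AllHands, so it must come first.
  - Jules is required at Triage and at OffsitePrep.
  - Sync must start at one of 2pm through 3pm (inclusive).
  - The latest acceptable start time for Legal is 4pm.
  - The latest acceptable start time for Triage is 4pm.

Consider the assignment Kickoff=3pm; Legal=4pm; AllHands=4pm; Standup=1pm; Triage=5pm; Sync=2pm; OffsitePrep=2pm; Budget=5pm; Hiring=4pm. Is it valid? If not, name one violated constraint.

No — it violates: The latest acceptable start time for Triage is 4pm

Jules is required at Triage and at OffsitePrep — holds.
Standup must start no later than 3pm — holds.
Triage feeds into AllHands, so it must come first — violated.
Standup feeds into Kickoff, so it must come first — holds.
The latest acceptable start time for Legal is 4pm — holds.
The latest acceptable start time for Triage is 4pm — violated.
Sync must start at one of 2pm through 3pm (inclusive) — holds.
AllHands can't be earlier than 3pm — holds.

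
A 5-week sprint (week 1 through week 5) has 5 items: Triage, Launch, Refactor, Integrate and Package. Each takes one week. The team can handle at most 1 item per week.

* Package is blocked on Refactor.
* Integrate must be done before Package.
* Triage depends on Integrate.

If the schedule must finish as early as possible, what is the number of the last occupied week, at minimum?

5

The precedence chain requires at least 2 distinct weeks.
With at most 1 per week and 5 work items, at least 5 weeks are needed.
5 works (last occupied week: week 5): for example Integrate in week 1; Launch in week 5; Package in week 3; Refactor in week 2; Triage in week 4.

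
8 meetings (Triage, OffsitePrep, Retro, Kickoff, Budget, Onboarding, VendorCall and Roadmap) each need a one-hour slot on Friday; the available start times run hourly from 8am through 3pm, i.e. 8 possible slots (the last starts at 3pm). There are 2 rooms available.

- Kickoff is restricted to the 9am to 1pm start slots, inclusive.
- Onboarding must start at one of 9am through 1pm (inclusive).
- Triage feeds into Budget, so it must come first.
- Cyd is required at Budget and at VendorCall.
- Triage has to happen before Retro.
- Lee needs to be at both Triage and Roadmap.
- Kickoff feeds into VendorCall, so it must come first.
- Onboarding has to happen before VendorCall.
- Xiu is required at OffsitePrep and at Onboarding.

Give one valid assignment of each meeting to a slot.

Kickoff=9am; Retro=10am; VendorCall=10am; Roadmap=11am; Onboarding=9am; OffsitePrep=8am; Triage=8am; Budget=11am

Checking: Triage(8am) before Budget(11am); Onboarding(9am) before VendorCall(10am); Triage(8am) before Retro(10am); Kickoff(9am) before VendorCall(10am); Triage(8am) != Roadmap(11am); Budget(11am) != VendorCall(10am); OffsitePrep(8am) != Onboarding(9am); Kickoff=9am in [9am,1pm]; Onboarding=9am in [9am,1pm]; max 2 per slot (cap 2).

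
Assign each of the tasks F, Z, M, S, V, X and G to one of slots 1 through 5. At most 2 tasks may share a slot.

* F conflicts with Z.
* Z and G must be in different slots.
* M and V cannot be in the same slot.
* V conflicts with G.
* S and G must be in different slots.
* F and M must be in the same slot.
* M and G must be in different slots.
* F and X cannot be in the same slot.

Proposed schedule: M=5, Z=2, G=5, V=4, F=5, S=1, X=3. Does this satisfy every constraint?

V conflicts with G — holds.
F and M must be in the same slot — holds.
Z and G must be in different slots — holds.
F conflicts with Z — holds.
At most 2 tasks may share a slot — violated.
M and G must be in different slots — violated.
F and X cannot be in the same slot — holds.
M and V cannot be in the same slot — holds.
S and G must be in different slots — holds.

No — it violates: At most 2 tasks may share a slot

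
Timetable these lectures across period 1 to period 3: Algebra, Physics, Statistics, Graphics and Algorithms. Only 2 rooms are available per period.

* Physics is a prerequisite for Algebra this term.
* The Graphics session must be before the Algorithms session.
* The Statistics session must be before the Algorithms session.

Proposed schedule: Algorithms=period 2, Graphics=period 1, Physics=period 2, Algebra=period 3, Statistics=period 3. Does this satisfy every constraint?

No. The Statistics session must be before the Algorithms session is not satisfied.

Physics is a prerequisite for Algebra this term — holds.
The Statistics session must be before the Algorithms session — violated.
The Graphics session must be before the Algorithms session — holds.
Only 2 rooms are available per period — holds.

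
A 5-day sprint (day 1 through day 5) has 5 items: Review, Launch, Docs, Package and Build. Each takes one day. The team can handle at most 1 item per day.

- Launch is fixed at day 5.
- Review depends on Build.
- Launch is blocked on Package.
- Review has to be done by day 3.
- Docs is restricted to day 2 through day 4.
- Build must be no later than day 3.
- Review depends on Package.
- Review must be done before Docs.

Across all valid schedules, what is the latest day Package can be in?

day 2

Downstream work caps Package at day 2.
Package at day 2 is achievable: Package -> day 2, Review -> day 3, Launch -> day 5, Docs -> day 4, Build -> day 1.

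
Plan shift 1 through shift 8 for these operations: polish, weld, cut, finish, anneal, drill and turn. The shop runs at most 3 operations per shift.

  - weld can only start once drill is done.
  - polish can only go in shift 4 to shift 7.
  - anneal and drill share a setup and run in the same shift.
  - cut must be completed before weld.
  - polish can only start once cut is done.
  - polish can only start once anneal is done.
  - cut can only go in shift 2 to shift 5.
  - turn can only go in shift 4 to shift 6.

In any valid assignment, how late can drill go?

Drill must be in the same shift as anneal, which can't be after shift 6, so drill is at most shift 6.
drill at shift 6 is achievable: weld -> shift 7, cut -> shift 2, polish -> shift 7, finish -> shift 1, turn -> shift 4, drill -> shift 6, anneal -> shift 6.

shift 6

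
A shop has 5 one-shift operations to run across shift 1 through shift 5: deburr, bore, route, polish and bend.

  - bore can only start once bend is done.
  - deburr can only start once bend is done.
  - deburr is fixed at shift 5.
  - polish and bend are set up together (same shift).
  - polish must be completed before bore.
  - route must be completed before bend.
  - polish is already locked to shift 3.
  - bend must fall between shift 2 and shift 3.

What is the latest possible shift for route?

shift 2

Downstream work caps route at shift 2.
route at shift 2 is achievable: bend in shift 3; polish in shift 3; route in shift 2; bore in shift 4; deburr in shift 5.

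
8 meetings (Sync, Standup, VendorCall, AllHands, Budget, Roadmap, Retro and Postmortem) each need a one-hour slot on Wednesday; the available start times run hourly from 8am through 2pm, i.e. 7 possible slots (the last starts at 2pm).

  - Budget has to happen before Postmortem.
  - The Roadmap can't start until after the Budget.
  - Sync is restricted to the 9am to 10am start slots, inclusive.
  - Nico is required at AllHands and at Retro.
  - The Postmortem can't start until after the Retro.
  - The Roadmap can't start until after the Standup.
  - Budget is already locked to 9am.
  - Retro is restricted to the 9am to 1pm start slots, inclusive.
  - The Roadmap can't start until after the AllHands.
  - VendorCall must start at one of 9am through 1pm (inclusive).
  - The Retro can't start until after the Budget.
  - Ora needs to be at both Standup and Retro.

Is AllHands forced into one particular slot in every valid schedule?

No

AllHands can be 8am (e.g. VendorCall=9am; Sync=9am; AllHands=8am; Roadmap=10am; Retro=10am; Standup=8am; Postmortem=11am; Budget=9am) or 9am (e.g. VendorCall in 9am; Standup in 8am; Budget in 9am; Sync in 9am; Retro in 10am; AllHands in 9am; Roadmap in 10am; Postmortem in 11am).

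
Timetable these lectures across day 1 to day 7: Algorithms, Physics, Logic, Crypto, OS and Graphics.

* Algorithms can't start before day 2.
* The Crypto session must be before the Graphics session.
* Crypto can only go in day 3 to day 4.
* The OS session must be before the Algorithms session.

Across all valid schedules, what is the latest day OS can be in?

Downstream work caps OS at day 6.
OS at day 6 is achievable: Crypto -> day 3; Algorithms -> day 7; Logic -> day 1; Physics -> day 1; Graphics -> day 4; OS -> day 6.

day 6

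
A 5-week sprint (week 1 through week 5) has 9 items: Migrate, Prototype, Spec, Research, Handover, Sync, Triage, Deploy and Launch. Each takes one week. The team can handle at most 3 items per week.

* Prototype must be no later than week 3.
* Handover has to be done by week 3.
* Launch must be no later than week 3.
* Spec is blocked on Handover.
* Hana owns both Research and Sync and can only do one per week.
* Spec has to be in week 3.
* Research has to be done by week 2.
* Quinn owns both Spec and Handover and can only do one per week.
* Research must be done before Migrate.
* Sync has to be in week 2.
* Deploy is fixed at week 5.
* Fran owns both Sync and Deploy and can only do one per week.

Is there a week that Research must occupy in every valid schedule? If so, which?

Research's window is week 1–week 2.
Sync is fixed at week 2, and Research can't share a week with Sync.
So Research must be week 1.

week 1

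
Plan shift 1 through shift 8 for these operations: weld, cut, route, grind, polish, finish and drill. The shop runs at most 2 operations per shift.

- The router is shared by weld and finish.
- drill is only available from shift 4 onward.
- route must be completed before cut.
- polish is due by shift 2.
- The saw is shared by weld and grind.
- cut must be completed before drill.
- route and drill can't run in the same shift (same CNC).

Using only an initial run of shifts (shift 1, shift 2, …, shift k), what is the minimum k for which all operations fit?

The precedence chain requires at least 3 distinct shifts.
With at most 2 per shift and 7 operations, at least 4 shifts are needed.
drill can't be placed before shift 4, so the schedule must run through at least shift 4.
4 works (last occupied shift: shift 4): for example finish=shift 3; grind=shift 3; drill=shift 4; cut=shift 2; route=shift 1; polish=shift 1; weld=shift 2.

4 shifts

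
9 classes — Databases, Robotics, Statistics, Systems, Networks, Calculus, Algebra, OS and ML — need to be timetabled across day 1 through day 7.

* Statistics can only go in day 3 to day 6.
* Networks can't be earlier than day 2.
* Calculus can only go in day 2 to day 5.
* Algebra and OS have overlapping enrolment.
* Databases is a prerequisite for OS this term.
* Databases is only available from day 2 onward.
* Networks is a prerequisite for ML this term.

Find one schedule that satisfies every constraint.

ML -> day 3; Calculus -> day 2; Databases -> day 2; Robotics -> day 1; Algebra -> day 1; Statistics -> day 3; Systems -> day 1; Networks -> day 2; OS -> day 3

Checking: Networks(day 2) before ML(day 3); Databases(day 2) before OS(day 3); Algebra(day 1) != OS(day 3); Networks=day 2 in [day 2,day 7]; Calculus=day 2 in [day 2,day 5]; Statistics=day 3 in [day 3,day 6]; Databases=day 2 in [day 2,day 7].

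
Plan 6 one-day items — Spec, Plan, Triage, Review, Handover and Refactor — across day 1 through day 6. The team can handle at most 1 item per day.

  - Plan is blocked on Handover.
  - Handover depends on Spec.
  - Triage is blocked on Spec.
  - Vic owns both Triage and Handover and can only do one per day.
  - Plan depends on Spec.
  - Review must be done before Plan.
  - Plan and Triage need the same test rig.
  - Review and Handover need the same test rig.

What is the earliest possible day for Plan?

Precedence pushes Plan to at least day 3.
Plan at day 4 is achievable: Plan -> day 4, Triage -> day 5, Handover -> day 2, Review -> day 3, Spec -> day 1, Refactor -> day 6.
Nothing earlier works — the conflict and capacity constraints rule out every day before day 4.

day 4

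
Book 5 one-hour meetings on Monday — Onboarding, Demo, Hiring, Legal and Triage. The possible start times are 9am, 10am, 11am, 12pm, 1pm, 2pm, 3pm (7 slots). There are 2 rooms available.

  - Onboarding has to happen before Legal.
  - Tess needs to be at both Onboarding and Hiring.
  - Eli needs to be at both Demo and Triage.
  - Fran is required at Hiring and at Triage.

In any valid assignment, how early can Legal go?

Precedence pushes Legal to at least 10am.
Legal at 10am is achievable: Triage=11am, Hiring=10am, Onboarding=9am, Demo=9am, Legal=10am.

10am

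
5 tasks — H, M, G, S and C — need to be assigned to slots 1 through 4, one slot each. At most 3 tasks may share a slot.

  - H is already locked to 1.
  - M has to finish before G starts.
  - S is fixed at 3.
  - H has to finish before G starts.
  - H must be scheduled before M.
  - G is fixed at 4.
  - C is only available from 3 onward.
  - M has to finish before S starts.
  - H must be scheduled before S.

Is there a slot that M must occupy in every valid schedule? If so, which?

2

H is fixed at 1 and must come before M, so M is at least 2.
S is fixed at 3 and must come after M, so M is at most 2.
So M must be 2.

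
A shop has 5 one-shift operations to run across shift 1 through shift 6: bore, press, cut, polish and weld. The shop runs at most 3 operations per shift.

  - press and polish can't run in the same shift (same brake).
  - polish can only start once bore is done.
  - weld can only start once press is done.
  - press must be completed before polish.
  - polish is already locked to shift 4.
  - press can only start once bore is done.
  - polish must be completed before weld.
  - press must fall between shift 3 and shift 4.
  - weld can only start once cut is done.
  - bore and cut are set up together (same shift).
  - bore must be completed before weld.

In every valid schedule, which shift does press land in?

shift 3

press's window is shift 3–shift 4.
polish is fixed at shift 4, and press can't share a shift with polish.
So press must be shift 3.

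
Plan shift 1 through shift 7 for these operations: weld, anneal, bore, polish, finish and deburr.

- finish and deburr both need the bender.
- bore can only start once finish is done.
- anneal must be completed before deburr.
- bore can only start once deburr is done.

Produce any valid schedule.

polish in shift 1; deburr in shift 2; finish in shift 1; bore in shift 3; anneal in shift 1; weld in shift 1

Checking: deburr(shift 2) before bore(shift 3); finish(shift 1) before bore(shift 3); anneal(shift 1) before deburr(shift 2); finish(shift 1) != deburr(shift 2).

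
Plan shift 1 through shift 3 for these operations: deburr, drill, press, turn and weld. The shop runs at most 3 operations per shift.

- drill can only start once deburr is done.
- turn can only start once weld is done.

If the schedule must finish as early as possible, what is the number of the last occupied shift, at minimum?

The precedence chain requires at least 2 distinct shifts.
With at most 3 per shift and 5 operations, at least 2 shifts are needed.
2 works (last occupied shift: shift 2): for example weld -> shift 1, drill -> shift 2, deburr -> shift 1, press -> shift 1, turn -> shift 2.

2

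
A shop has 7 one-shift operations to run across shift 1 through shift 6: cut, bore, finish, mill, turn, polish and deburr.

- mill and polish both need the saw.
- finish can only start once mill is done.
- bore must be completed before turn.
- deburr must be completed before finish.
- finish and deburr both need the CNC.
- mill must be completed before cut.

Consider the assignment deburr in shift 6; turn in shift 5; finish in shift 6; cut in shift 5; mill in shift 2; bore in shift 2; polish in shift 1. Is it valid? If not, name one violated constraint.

No. finish and deburr both need the CNC is not satisfied.

deburr must be completed before finish — violated.
bore must be completed before turn — holds.
mill and polish both need the saw — holds.
finish and deburr both need the CNC — violated.
mill must be completed before cut — holds.
finish can only start once mill is done — holds.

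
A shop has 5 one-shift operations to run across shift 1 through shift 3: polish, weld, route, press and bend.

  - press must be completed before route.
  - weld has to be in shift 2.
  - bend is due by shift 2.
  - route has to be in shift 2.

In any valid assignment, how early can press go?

Downstream work caps press at shift 1.
press at shift 1 is achievable: polish=shift 1, route=shift 2, press=shift 1, bend=shift 1, weld=shift 2.

shift 1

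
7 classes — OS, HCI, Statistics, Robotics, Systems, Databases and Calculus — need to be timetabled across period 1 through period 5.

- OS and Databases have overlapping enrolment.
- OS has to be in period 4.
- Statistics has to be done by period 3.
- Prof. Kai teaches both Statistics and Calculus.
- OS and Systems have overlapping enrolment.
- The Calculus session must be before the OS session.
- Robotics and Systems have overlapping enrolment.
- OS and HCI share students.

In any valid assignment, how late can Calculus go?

Downstream work caps Calculus at period 3.
Calculus at period 3 is achievable: Databases=period 1, Systems=period 2, OS=period 4, HCI=period 1, Robotics=period 1, Calculus=period 3, Statistics=period 1.

period 3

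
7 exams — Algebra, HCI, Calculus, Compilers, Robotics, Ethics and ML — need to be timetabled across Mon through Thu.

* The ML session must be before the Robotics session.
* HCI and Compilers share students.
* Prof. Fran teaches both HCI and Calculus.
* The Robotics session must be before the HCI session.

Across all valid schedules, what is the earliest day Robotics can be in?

Precedence pushes Robotics to at least Tue; downstream work caps Robotics at Wed.
Robotics at Tue is achievable: ML=Mon; Compilers=Mon; Calculus=Mon; Ethics=Mon; Algebra=Mon; HCI=Wed; Robotics=Tue.

Tue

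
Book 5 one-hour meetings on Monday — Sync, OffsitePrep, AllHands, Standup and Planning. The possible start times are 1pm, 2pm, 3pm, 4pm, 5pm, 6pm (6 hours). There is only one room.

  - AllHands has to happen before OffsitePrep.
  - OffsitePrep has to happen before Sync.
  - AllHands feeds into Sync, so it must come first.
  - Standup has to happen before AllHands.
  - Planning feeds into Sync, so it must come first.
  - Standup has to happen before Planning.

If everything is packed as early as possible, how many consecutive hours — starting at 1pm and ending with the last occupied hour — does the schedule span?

5 hours

The precedence chain requires at least 4 distinct hours.
With at most 1 per hour and 5 meetings, at least 5 hours are needed.
5 works (last occupied hour: 5pm): for example OffsitePrep=3pm; Planning=4pm; Sync=5pm; AllHands=2pm; Standup=1pm.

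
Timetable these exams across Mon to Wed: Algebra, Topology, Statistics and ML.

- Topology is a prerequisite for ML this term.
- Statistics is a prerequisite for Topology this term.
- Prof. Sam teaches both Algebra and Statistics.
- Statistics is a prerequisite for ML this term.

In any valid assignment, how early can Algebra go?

Tue

Algebra at Tue is achievable: Algebra=Tue, Statistics=Mon, ML=Wed, Topology=Tue.
Nothing earlier works — the conflict constraints rule out every day before Tue.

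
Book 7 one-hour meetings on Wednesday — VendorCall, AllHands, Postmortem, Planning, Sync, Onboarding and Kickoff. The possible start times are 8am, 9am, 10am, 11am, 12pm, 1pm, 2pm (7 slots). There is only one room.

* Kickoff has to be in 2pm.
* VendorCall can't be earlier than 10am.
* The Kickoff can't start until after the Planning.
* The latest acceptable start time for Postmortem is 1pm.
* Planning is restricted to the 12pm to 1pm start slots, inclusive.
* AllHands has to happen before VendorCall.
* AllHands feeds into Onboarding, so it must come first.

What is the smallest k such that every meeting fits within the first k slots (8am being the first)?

7

The precedence chain requires at least 2 distinct slots.
With at most 1 per slot and 7 meetings, at least 7 slots are needed.
Kickoff can't be placed before 2pm — that is slot 7 counting from 8am — so the schedule must run through at least 7 slots.
7 works (last occupied slot: 2pm): for example Onboarding=11am, AllHands=9am, Kickoff=2pm, VendorCall=10am, Planning=12pm, Postmortem=8am, Sync=1pm.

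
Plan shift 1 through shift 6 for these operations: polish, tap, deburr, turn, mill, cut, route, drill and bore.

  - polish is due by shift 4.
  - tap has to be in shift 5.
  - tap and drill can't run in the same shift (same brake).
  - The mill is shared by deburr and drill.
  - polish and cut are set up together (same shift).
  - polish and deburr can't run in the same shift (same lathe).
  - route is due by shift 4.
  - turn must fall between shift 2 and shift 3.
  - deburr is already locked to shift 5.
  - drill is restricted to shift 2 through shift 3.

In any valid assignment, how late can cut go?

Cut must be in the same shift as polish, which can't be after shift 4, so cut is at most shift 4.
cut at shift 4 is achievable: cut -> shift 4, deburr -> shift 5, mill -> shift 1, bore -> shift 1, turn -> shift 2, polish -> shift 4, route -> shift 1, drill -> shift 2, tap -> shift 5.

shift 4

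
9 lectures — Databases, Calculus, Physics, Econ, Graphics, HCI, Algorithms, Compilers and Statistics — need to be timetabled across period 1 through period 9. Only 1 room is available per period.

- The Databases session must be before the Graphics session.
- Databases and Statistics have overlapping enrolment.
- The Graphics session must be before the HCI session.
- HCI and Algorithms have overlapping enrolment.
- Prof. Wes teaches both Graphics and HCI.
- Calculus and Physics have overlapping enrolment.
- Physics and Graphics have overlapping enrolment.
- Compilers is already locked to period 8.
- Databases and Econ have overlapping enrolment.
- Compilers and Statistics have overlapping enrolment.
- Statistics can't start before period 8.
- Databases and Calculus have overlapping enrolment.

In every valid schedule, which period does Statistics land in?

Statistics's window is period 8–period 9.
Compilers is fixed at period 8, and Statistics can't share a period with Compilers.
So Statistics must be period 9.

period 9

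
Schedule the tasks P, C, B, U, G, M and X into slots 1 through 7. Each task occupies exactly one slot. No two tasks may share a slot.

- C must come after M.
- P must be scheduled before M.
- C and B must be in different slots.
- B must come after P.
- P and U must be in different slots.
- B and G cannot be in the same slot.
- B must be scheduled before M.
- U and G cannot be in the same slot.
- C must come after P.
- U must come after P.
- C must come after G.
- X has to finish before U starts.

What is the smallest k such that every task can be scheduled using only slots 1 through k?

7

The precedence chain requires at least 4 distinct slots.
With at most 1 per slot and 7 tasks, at least 7 slots are needed.
7 works (last occupied slot: 7): for example P=1; M=3; C=5; X=6; B=2; U=7; G=4.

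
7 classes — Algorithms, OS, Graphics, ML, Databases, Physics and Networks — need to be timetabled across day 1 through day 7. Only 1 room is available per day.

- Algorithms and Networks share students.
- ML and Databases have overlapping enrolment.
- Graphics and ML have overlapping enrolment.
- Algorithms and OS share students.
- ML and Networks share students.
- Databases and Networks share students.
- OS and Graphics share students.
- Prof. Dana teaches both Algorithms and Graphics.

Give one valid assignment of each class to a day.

Algorithms=day 1, Databases=day 5, Graphics=day 3, Networks=day 7, ML=day 4, Physics=day 6, OS=day 2

Checking: Algorithms(day 1) != Graphics(day 3); OS(day 2) != Graphics(day 3); ML(day 4) != Networks(day 7); Algorithms(day 1) != OS(day 2); Databases(day 5) != Networks(day 7); Algorithms(day 1) != Networks(day 7); ML(day 4) != Databases(day 5); Graphics(day 3) != ML(day 4); max 1 per day (cap 1).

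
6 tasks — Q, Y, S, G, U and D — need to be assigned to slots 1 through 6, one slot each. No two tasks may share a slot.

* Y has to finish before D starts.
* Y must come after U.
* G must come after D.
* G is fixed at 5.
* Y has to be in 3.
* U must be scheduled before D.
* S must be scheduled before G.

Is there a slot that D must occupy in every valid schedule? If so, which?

Y is fixed at 3 and must come before D, so D is at least 4.
G is fixed at 5 and must come after D, so D is at most 4.
So D must be 4.

4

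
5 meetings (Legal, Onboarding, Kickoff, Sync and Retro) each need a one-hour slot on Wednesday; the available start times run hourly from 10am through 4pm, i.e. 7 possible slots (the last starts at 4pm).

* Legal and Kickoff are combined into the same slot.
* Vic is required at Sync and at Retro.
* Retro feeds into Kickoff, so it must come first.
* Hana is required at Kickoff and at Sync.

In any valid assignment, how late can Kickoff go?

Precedence pushes Kickoff to at least 11am.
Kickoff at 4pm is achievable: Retro in 10am; Onboarding in 10am; Kickoff in 4pm; Sync in 11am; Legal in 4pm.

4pm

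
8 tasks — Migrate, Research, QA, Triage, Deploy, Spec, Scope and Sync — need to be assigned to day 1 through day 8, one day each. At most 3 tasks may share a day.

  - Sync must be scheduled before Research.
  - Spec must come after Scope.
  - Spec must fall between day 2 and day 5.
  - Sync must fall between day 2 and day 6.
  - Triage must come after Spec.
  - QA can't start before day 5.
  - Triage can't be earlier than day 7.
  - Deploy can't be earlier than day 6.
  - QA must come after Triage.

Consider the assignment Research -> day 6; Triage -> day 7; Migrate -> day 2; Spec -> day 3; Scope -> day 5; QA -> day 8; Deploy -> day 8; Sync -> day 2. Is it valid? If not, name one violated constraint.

No. Spec must come after Scope is not satisfied.

Triage must come after Spec — holds.
Spec must fall between day 2 and day 5 — holds.
Deploy can't be earlier than day 6 — holds.
At most 3 tasks may share a day — holds.
Sync must be scheduled before Research — holds.
QA can't start before day 5 — holds.
Sync must fall between day 2 and day 6 — holds.
QA must come after Triage — holds.
Spec must come after Scope — violated.
Triage can't be earlier than day 7 — holds.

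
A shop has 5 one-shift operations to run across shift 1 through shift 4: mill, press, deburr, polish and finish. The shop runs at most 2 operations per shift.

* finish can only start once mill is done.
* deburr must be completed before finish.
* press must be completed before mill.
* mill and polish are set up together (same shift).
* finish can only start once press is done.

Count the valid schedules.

Splitting on mill: it can be shift 2 (3), shift 3 (4). Listing each branch's schedules as (press, deburr, polish, finish) by shift number:
mill=shift 2: (1,1,2,3) (1,1,2,4) (1,3,2,4) — 3.
mill=shift 3: (1,1,3,4) (1,2,3,4) (2,1,3,4) (2,2,3,4) — 4.
Summing: 3 + 4 = 7.

7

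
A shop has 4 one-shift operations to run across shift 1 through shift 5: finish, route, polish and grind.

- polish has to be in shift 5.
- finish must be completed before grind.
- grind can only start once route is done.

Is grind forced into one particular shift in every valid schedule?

No

grind can be shift 2 (e.g. grind -> shift 2, polish -> shift 5, route -> shift 1, finish -> shift 1) or shift 3 (e.g. grind=shift 3; polish=shift 5; route=shift 1; finish=shift 1).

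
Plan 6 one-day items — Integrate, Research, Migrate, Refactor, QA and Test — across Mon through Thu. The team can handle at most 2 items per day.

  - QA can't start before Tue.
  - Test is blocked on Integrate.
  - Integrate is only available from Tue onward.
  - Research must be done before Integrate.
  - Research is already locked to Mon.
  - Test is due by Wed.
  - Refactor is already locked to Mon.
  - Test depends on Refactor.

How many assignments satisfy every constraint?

Splitting on Migrate: it can be Tue (2), Wed (2), Thu (3). Listing each branch's schedules as (Integrate, Research, Refactor, QA, Test):
Migrate=Tue: (Tue,Mon,Mon,Wed,Wed) (Tue,Mon,Mon,Thu,Wed) — 2.
Migrate=Wed: (Tue,Mon,Mon,Tue,Wed) (Tue,Mon,Mon,Thu,Wed) — 2.
Migrate=Thu: (Tue,Mon,Mon,Tue,Wed) (Tue,Mon,Mon,Wed,Wed) (Tue,Mon,Mon,Thu,Wed) — 3.
Summing: 2 + 2 + 3 = 7.

7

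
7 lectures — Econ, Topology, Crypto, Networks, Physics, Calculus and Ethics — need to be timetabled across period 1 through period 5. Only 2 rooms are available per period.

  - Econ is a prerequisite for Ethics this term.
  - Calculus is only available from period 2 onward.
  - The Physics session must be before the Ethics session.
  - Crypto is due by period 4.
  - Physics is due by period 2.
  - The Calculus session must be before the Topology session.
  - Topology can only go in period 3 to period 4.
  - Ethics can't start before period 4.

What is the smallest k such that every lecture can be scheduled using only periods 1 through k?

4 periods

The precedence chain requires at least 2 distinct periods.
With at most 2 per period and 7 lectures, at least 4 periods are needed.
Ethics can't be placed before period 4, so the schedule must run through at least period 4.
4 works (last occupied period: period 4): for example Calculus -> period 2, Econ -> period 1, Physics -> period 1, Ethics -> period 4, Topology -> period 3, Networks -> period 3, Crypto -> period 2.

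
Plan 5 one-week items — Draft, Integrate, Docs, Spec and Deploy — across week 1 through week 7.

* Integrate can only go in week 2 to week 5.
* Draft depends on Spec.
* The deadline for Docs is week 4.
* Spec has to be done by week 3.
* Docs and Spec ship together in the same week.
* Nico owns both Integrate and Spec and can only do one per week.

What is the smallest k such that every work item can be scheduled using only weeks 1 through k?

The precedence chain requires at least 2 distinct weeks.
2 works (last occupied week: week 2): for example Draft -> week 2; Spec -> week 1; Integrate -> week 2; Deploy -> week 1; Docs -> week 1.

2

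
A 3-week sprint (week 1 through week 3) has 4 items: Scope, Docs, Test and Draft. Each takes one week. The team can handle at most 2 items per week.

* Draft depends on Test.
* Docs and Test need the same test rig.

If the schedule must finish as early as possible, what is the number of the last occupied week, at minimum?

The precedence chain requires at least 2 distinct weeks.
With at most 2 per week and 4 tasks, at least 2 weeks are needed.
2 works (last occupied week: week 2): for example Docs -> week 2; Draft -> week 2; Test -> week 1; Scope -> week 1.

week 2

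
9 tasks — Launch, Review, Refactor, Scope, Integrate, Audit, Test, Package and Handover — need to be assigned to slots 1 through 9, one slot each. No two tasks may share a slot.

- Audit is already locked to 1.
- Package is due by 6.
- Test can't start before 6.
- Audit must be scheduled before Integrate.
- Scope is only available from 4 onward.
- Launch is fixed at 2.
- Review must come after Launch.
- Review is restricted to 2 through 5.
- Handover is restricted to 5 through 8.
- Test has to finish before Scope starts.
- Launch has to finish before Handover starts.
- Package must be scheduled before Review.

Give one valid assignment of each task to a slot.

Audit=1, Review=4, Test=6, Launch=2, Package=3, Refactor=9, Handover=5, Integrate=8, Scope=7

Checking: Launch(2) before Handover(5); Audit(1) before Integrate(8); Launch(2) before Review(4); Test(6) before Scope(7); Package(3) before Review(4); Handover=5 in [5,8]; Package=3 in [1,6]; Test=6 in [6,9]; Audit=1 in [1,1]; Review=4 in [2,5]; Launch=2 in [2,2]; Scope=7 in [4,9]; max 1 per slot (cap 1).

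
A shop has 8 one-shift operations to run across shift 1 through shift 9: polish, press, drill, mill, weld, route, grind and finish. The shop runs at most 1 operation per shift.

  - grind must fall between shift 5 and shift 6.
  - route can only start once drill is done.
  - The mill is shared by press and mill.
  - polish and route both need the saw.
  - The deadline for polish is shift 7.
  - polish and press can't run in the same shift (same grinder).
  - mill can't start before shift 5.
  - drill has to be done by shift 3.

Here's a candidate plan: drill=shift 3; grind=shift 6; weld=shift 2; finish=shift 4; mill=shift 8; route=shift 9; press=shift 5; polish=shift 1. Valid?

Yes, all constraints hold

route can only start once drill is done — holds.
mill can't start before shift 5 — holds.
polish and press can't run in the same shift (same grinder) — holds.
polish and route both need the saw — holds.
The deadline for polish is shift 7 — holds.
The shop runs at most 1 operation per shift — holds.
grind must fall between shift 5 and shift 6 — holds.
The mill is shared by press and mill — holds.
drill has to be done by shift 3 — holds.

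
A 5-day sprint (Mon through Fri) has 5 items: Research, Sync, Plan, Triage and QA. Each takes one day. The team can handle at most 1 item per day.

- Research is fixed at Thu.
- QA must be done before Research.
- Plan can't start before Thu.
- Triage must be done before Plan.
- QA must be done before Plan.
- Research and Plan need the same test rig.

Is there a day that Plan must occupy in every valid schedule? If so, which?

Plan's window is Thu–Fri.
Research is fixed at Thu, and Plan can't share a day with Research.
So Plan must be Fri.

Fri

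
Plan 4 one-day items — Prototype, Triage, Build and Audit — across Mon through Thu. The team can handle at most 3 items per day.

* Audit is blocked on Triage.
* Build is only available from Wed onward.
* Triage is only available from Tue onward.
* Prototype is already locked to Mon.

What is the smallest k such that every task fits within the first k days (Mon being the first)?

3

The precedence chain requires at least 2 distinct days.
With at most 3 per day and 4 tasks, at least 2 days are needed.
Build can't be placed before Wed — that is day 3 counting from Mon — so the schedule must run through at least 3 days.
3 works (last occupied day: Wed): for example Prototype=Mon, Triage=Tue, Build=Wed, Audit=Wed.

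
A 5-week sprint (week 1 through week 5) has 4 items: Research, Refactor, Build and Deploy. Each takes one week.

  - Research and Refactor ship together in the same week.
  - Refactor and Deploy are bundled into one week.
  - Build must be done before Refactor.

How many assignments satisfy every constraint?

Splitting on Research: it can be week 2 (1), week 3 (2), week 4 (3), week 5 (4). Listing each branch's schedules as (Refactor, Build, Deploy) by week number:
Research=week 2: (2,1,2) — 1.
Research=week 3: (3,1,3) (3,2,3) — 2.
Research=week 4: (4,1,4) (4,2,4) (4,3,4) — 3.
Research=week 5: (5,1,5) (5,2,5) (5,3,5) (5,4,5) — 4.
Summing: 1 + 2 + 3 + 4 = 10.

10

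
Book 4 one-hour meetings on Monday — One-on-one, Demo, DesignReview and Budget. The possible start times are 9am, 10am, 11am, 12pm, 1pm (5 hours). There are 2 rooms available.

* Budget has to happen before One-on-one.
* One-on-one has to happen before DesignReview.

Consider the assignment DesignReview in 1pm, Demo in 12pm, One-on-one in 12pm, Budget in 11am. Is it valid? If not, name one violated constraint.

Yes

There are 2 rooms available — holds.
One-on-one has to happen before DesignReview — holds.
Budget has to happen before One-on-one — holds.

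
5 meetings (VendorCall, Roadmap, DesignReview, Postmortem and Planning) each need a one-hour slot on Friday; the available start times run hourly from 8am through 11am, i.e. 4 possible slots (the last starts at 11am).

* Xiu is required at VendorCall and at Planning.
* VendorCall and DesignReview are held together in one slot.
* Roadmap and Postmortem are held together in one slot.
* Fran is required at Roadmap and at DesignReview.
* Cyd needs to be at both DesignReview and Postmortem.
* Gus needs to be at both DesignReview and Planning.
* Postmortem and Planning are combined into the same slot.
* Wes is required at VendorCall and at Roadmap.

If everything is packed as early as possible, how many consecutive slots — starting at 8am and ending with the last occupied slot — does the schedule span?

Could 1 slot be enough, i.e. nothing placed later than 8am? No: Planning can't share with VendorCall (8am) → nothing is left.
So 1 slot is not enough.
2 works (last occupied slot: 9am): for example VendorCall in 8am; Postmortem in 9am; DesignReview in 8am; Roadmap in 9am; Planning in 9am.

2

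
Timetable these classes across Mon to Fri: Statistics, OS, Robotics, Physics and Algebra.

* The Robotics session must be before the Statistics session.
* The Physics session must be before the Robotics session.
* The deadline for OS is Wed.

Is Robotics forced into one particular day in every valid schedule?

No

Robotics can be Tue (e.g. Algebra in Mon, OS in Mon, Physics in Mon, Robotics in Tue, Statistics in Wed) or Wed (e.g. Physics -> Mon, Statistics -> Thu, OS -> Mon, Robotics -> Wed, Algebra -> Mon).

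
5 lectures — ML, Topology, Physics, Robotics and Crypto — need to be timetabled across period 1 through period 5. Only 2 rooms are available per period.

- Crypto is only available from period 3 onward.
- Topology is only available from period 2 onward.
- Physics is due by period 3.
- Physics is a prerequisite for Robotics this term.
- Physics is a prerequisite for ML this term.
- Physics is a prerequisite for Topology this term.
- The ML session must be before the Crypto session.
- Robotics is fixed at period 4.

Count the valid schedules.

Splitting on ML: it can be period 2 (11), period 3 (12), period 4 (6). Listing each branch's schedules as (Topology, Physics, Robotics, Crypto) by period number:
ML=period 2: (2,1,4,3) (2,1,4,4) (2,1,4,5) (3,1,4,3) (3,1,4,4) (3,1,4,5) (4,1,4,3) (4,1,4,5) (5,1,4,3) (5,1,4,4) (5,1,4,5) — 11.
ML=period 3: (2,1,4,4) (2,1,4,5) (3,1,4,4) (3,1,4,5) (3,2,4,4) (3,2,4,5) (4,1,4,5) (4,2,4,5) (5,1,4,4) (5,1,4,5) (5,2,4,4) (5,2,4,5) — 12.
ML=period 4: (2,1,4,5) (3,1,4,5) (3,2,4,5) (5,1,4,5) (5,2,4,5) (5,3,4,5) — 6.
Summing: 11 + 12 + 6 = 29.

29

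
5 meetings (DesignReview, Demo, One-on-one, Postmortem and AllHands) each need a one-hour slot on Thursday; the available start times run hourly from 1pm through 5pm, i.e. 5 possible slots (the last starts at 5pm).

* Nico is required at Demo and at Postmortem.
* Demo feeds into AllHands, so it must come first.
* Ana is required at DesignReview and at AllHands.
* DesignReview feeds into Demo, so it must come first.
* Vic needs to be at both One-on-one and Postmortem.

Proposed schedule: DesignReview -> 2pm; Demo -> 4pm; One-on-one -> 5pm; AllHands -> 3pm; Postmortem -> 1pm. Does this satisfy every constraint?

Ana is required at DesignReview and at AllHands — holds.
Nico is required at Demo and at Postmortem — holds.
Demo feeds into AllHands, so it must come first — violated.
Vic needs to be at both One-on-one and Postmortem — holds.
DesignReview feeds into Demo, so it must come first — holds.

Invalid. Demo feeds into AllHands, so it must come first.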